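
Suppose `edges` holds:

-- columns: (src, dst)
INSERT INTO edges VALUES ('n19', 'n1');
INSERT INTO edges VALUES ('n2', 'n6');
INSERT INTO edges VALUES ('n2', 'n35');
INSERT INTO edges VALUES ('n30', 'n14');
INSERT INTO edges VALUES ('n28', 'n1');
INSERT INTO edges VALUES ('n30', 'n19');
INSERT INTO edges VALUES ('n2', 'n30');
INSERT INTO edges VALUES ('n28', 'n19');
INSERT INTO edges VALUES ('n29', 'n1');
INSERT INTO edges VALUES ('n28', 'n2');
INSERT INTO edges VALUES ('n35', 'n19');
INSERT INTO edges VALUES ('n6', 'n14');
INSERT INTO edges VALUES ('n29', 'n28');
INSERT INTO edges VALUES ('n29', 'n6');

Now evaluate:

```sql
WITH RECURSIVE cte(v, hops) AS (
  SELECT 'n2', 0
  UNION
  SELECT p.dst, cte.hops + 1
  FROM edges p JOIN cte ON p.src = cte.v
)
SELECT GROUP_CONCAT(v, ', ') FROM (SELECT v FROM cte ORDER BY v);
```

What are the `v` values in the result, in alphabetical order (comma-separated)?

n1, n14, n19, n2, n30, n35, n6

Base: (n2, hops=0).
Iteration 1: edges from {n2} -> (n30, hops=1), (n35, hops=1), (n6, hops=1).
Iteration 2: edges from {n30,n35,n6} -> (n14, hops=2), (n19, hops=2). [UNION drops 2 duplicate row(s)]
Iteration 3: edges from {n14,n19} -> (n1, hops=3).
Iteration 4: no outgoing edges from {n1}; recursion stops.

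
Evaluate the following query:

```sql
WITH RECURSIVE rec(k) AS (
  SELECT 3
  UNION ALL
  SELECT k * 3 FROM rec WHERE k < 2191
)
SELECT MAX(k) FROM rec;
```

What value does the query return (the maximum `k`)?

Base: k=3.
Iteration 1: 3 < 2191 holds -> k = 3 * 3 = 9.
Iteration 2: 9 < 2191 holds -> k = 9 * 3 = 27.
Iteration 3: 27 < 2191 holds -> k = 27 * 3 = 81.
Iteration 4: 81 < 2191 holds -> k = 81 * 3 = 243.
Iteration 5: 243 < 2191 holds -> k = 243 * 3 = 729.
Iteration 6: 729 < 2191 holds -> k = 729 * 3 = 2187.
Iteration 7: 2187 < 2191 holds -> k = 2187 * 3 = 6561.
Iteration 8: 6561 < 2191 fails; recursion stops.
k values: 3, 9, 27, 81, 243, 729, 2187, 6561; the maximum is 6561.

6561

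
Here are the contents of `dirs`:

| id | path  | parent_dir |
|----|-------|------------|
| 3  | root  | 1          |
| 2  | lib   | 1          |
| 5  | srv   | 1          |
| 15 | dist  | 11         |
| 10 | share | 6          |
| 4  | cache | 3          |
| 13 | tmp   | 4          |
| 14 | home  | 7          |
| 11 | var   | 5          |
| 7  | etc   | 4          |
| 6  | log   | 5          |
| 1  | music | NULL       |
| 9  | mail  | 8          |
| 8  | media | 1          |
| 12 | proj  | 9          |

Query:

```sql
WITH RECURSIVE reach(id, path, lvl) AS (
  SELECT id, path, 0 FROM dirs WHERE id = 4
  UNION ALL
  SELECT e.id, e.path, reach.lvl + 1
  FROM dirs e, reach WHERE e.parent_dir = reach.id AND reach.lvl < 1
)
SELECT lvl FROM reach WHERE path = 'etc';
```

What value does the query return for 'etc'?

Base: id=4 (cache) at lvl 0.
Iteration 1: rows with parent_dir in {4} -> etc (id 7, lvl 1), tmp (id 13, lvl 1).
Iteration 2: lvl < 1 fails for all current rows; recursion stops.

1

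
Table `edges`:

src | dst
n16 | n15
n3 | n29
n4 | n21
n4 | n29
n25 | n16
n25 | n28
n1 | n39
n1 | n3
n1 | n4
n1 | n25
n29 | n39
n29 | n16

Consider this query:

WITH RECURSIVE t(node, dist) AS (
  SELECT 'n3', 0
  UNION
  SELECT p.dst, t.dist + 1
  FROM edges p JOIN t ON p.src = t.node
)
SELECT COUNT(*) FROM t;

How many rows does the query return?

Base: (n3, dist=0).
Iteration 1: edges from {n3} -> (n29, dist=1).
Iteration 2: edges from {n29} -> (n16, dist=2), (n39, dist=2).
Iteration 3: edges from {n16,n39} -> (n15, dist=3).
Iteration 4: no outgoing edges from {n15}; recursion stops.
Total rows emitted: 5.

5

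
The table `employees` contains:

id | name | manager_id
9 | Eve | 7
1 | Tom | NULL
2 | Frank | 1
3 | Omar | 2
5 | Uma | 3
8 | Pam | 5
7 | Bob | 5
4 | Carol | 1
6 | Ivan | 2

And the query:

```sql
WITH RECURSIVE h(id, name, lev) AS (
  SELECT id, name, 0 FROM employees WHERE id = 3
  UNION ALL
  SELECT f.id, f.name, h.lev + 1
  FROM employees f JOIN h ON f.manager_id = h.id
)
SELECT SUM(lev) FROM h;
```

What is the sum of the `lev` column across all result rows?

8

Base: id=3 (Omar) at lev 0.
Iteration 1: rows with manager_id in {3} -> Uma (id 5, lev 1).
Iteration 2: rows with manager_id in {5} -> Bob (id 7, lev 2), Pam (id 8, lev 2).
Iteration 3: rows with manager_id in {7,8} -> Eve (id 9, lev 3).
Iteration 4: no rows with manager_id in {9}; recursion stops.
SUM(lev) = 0 + 1 + 2 + 2 + 3 = 8.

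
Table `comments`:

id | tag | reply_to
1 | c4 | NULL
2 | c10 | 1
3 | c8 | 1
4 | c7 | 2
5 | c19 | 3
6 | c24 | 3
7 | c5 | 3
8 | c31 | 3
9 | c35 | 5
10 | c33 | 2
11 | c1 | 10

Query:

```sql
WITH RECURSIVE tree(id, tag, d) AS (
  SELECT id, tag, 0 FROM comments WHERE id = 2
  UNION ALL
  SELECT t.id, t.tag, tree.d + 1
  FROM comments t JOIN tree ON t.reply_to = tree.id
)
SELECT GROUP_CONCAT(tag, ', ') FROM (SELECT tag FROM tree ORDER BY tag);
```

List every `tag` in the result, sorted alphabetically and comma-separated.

c1, c10, c33, c7

Base: id=2 (c10) at d 0.
Iteration 1: rows with reply_to in {2} -> c7 (id 4, d 1), c33 (id 10, d 1).
Iteration 2: rows with reply_to in {4,10} -> c1 (id 11, d 2).
Iteration 3: no rows with reply_to in {11}; recursion stops.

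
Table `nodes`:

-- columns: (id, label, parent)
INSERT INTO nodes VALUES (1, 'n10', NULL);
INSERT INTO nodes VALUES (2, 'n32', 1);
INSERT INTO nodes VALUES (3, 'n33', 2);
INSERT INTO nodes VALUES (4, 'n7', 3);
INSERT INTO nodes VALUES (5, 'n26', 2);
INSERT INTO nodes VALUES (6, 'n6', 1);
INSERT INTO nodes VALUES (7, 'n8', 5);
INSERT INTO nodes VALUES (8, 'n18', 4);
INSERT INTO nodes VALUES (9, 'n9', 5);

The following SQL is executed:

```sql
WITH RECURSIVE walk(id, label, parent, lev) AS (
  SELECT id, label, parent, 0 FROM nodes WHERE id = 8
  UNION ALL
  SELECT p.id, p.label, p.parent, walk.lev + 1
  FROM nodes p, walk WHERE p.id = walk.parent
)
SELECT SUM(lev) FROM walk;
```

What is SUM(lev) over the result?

Base: id=8 (n18), parent=4, lev 0.
Iteration 1: join on id=4 -> n7 (id 4, parent=3, lev 1).
Iteration 2: join on id=3 -> n33 (id 3, parent=2, lev 2).
Iteration 3: join on id=2 -> n32 (id 2, parent=1, lev 3).
Iteration 4: join on id=1 -> n10 (id 1, parent=NULL, lev 4).
Iteration 5: parent is NULL; no match; recursion stops.
SUM(lev) = 0 + 1 + 2 + 3 + 4 = 10.

10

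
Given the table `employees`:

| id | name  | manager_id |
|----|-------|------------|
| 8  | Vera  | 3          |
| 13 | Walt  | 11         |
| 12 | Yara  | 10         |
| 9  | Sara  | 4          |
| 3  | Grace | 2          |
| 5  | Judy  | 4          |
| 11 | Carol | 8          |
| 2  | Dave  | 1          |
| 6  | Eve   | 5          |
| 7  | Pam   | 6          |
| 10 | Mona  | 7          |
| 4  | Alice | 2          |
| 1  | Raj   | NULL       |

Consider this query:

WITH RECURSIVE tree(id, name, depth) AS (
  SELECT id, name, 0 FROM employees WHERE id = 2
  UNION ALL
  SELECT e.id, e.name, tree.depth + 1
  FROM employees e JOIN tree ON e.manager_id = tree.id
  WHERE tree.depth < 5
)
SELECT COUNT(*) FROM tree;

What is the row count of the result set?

11

Base: id=2 (Dave) at depth 0.
Iteration 1: rows with manager_id in {2} -> Grace (id 3, depth 1), Alice (id 4, depth 1).
Iteration 2: rows with manager_id in {3,4} -> Judy (id 5, depth 2), Vera (id 8, depth 2), Sara (id 9, depth 2).
Iteration 3: rows with manager_id in {5,8,9} -> Eve (id 6, depth 3), Carol (id 11, depth 3).
Iteration 4: rows with manager_id in {6,11} -> Pam (id 7, depth 4), Walt (id 13, depth 4).
Iteration 5: rows with manager_id in {7,13} -> Mona (id 10, depth 5).
Iteration 6: depth < 5 fails for all current rows; recursion stops.
Total rows emitted: 11.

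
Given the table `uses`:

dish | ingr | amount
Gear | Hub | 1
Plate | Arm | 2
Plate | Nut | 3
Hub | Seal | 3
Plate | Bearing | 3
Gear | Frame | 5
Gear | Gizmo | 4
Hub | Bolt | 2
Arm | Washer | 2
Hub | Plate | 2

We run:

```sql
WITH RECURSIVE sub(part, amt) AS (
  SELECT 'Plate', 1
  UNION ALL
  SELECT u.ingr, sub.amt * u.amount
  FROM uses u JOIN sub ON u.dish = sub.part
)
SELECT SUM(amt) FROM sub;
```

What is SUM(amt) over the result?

13

Base: (Plate, amt=1).
Iteration 1: components of {Plate} -> Arm = 1*2 = 2, Bearing = 1*3 = 3, Nut = 1*3 = 3.
Iteration 2: components of {Arm,Bearing,Nut} -> Washer = 2*2 = 4.
Iteration 3: no further components; recursion stops.
SUM(amt) = 1 + 3 + 2 + 3 + 4 = 13.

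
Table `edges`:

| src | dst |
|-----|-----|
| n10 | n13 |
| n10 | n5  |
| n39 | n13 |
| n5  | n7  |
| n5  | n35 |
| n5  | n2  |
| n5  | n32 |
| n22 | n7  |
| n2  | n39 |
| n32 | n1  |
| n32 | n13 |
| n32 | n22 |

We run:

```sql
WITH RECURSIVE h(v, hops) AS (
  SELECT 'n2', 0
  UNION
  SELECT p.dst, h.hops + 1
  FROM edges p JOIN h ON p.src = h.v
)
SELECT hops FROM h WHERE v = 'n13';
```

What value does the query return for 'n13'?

Base: (n2, hops=0).
Iteration 1: edges from {n2} -> (n39, hops=1).
Iteration 2: edges from {n39} -> (n13, hops=2).
Iteration 3: no outgoing edges from {n13}; recursion stops.

2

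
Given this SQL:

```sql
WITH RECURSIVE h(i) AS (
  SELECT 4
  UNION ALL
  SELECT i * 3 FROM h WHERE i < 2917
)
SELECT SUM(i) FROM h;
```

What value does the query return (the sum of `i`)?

Base: i=4.
Iteration 1: 4 < 2917 holds -> i = 4 * 3 = 12.
Iteration 2: 12 < 2917 holds -> i = 12 * 3 = 36.
Iteration 3: 36 < 2917 holds -> i = 36 * 3 = 108.
Iteration 4: 108 < 2917 holds -> i = 108 * 3 = 324.
Iteration 5: 324 < 2917 holds -> i = 324 * 3 = 972.
Iteration 6: 972 < 2917 holds -> i = 972 * 3 = 2916.
Iteration 7: 2916 < 2917 holds -> i = 2916 * 3 = 8748.
Iteration 8: 8748 < 2917 fails; recursion stops.
SUM(i) = 4 + 12 + 36 + 108 + 324 + 972 + 2916 + 8748 = 13120.

13120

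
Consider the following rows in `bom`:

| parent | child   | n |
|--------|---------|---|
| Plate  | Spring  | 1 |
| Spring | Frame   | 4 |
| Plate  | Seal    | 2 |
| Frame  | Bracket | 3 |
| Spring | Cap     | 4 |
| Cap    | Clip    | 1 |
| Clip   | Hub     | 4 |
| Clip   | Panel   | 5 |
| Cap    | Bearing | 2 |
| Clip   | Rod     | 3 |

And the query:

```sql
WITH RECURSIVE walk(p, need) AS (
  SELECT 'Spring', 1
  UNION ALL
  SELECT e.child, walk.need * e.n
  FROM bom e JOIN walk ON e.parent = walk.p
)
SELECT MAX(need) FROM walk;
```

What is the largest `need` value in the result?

20

Base: (Spring, need=1).
Iteration 1: components of {Spring} -> Cap = 1*4 = 4, Frame = 1*4 = 4.
Iteration 2: components of {Cap,Frame} -> Bearing = 4*2 = 8, Bracket = 4*3 = 12, Clip = 4*1 = 4.
Iteration 3: components of {Bearing,Bracket,Clip} -> Hub = 4*4 = 16, Panel = 4*5 = 20, Rod = 4*3 = 12.
Iteration 4: no further components; recursion stops.
need values: 1, 4, 4, 12, 4, 8, 16, 20, 12; the maximum is 20.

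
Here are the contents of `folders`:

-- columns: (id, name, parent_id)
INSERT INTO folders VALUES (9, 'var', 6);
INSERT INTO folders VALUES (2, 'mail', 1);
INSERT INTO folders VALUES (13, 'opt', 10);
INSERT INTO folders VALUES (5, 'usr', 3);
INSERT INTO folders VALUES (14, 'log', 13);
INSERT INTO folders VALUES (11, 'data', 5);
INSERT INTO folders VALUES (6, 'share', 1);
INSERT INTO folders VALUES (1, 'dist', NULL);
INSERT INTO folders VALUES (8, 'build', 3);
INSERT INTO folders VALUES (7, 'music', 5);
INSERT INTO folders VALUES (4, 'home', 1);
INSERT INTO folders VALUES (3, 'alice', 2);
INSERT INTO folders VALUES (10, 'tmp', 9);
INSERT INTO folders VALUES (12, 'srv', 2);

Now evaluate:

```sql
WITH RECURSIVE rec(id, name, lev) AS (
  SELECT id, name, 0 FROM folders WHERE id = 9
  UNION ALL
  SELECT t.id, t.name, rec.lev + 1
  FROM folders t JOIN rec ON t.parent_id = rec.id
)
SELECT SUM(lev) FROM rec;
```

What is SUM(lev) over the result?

Base: id=9 (var) at lev 0.
Iteration 1: rows with parent_id in {9} -> tmp (id 10, lev 1).
Iteration 2: rows with parent_id in {10} -> opt (id 13, lev 2).
Iteration 3: rows with parent_id in {13} -> log (id 14, lev 3).
Iteration 4: no rows with parent_id in {14}; recursion stops.
SUM(lev) = 0 + 1 + 2 + 3 = 6.

6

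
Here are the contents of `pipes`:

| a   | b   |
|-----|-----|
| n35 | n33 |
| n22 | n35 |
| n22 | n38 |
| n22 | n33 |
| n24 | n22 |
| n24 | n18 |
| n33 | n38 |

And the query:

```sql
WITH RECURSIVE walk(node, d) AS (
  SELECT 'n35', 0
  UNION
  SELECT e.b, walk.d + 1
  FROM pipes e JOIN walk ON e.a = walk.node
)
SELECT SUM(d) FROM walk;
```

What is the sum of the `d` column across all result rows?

Base: (n35, d=0).
Iteration 1: edges from {n35} -> (n33, d=1).
Iteration 2: edges from {n33} -> (n38, d=2).
Iteration 3: no outgoing edges from {n38}; recursion stops.
SUM(d) = 0 + 1 + 2 = 3.

3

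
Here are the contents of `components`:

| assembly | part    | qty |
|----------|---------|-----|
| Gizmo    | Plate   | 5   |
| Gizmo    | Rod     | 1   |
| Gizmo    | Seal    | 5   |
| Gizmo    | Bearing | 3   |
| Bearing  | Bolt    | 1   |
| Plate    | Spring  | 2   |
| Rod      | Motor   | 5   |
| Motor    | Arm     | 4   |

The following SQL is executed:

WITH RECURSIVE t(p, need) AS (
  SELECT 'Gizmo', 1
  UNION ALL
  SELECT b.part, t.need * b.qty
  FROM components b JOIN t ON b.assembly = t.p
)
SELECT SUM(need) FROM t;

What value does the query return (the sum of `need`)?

53

Base: (Gizmo, need=1).
Iteration 1: components of {Gizmo} -> Bearing = 1*3 = 3, Plate = 1*5 = 5, Rod = 1*1 = 1, Seal = 1*5 = 5.
Iteration 2: components of {Bearing,Plate,Rod,Seal} -> Bolt = 3*1 = 3, Motor = 1*5 = 5, Spring = 5*2 = 10.
Iteration 3: components of {Bolt,Motor,Spring} -> Arm = 5*4 = 20.
Iteration 4: no further components; recursion stops.
SUM(need) = 1 + 5 + 1 + 5 + 3 + 10 + 5 + 3 + 20 = 53.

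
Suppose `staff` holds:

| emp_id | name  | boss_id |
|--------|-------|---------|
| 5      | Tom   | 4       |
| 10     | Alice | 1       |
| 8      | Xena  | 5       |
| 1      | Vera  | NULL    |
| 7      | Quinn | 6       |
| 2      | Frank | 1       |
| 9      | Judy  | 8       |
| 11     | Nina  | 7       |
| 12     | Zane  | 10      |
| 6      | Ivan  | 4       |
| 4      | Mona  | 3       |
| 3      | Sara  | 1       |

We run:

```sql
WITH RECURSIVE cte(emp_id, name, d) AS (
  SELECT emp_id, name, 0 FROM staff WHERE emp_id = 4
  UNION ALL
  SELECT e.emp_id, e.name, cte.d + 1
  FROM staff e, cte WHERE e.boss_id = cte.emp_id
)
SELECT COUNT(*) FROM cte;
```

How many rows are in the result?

Base: emp_id=4 (Mona) at d 0.
Iteration 1: rows with boss_id in {4} -> Tom (id 5, d 1), Ivan (id 6, d 1).
Iteration 2: rows with boss_id in {5,6} -> Quinn (id 7, d 2), Xena (id 8, d 2).
Iteration 3: rows with boss_id in {7,8} -> Judy (id 9, d 3), Nina (id 11, d 3).
Iteration 4: no rows with boss_id in {9,11}; recursion stops.
Total rows emitted: 7.

7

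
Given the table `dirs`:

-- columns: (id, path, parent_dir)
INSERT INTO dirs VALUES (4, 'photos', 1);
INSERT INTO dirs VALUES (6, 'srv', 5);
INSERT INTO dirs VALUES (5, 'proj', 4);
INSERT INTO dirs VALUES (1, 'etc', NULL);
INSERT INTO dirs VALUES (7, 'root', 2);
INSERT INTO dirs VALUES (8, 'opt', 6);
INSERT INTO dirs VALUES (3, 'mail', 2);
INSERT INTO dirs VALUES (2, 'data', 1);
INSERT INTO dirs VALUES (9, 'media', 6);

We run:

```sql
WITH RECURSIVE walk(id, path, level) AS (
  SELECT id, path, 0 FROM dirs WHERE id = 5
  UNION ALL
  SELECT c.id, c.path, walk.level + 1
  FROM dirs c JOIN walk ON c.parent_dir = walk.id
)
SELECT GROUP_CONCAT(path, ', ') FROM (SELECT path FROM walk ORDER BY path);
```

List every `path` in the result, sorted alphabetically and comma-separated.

Base: id=5 (proj) at level 0.
Iteration 1: rows with parent_dir in {5} -> srv (id 6, level 1).
Iteration 2: rows with parent_dir in {6} -> opt (id 8, level 2), media (id 9, level 2).
Iteration 3: no rows with parent_dir in {8,9}; recursion stops.

media, opt, proj, srv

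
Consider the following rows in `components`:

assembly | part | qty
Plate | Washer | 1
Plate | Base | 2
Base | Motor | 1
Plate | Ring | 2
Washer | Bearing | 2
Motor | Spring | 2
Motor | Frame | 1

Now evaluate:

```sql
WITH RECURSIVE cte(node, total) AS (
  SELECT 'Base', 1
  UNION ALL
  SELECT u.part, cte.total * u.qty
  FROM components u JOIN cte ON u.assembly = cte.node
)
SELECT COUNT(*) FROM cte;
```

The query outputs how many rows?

4

Base: (Base, total=1).
Iteration 1: components of {Base} -> Motor = 1*1 = 1.
Iteration 2: components of {Motor} -> Frame = 1*1 = 1, Spring = 1*2 = 2.
Iteration 3: no further components; recursion stops.
Total rows emitted: 4.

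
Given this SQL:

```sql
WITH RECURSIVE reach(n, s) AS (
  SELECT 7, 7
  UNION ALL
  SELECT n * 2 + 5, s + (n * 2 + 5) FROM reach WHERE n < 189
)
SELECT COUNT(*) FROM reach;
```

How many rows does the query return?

Base: n=7, s=7.
Iteration 1: 7 < 189 holds -> n = 7 * 2 + 5 = 19, s = 7 + 19 = 26.
Iteration 2: 19 < 189 holds -> n = 19 * 2 + 5 = 43, s = 26 + 43 = 69.
Iteration 3: 43 < 189 holds -> n = 43 * 2 + 5 = 91, s = 69 + 91 = 160.
Iteration 4: 91 < 189 holds -> n = 91 * 2 + 5 = 187, s = 160 + 187 = 347.
Iteration 5: 187 < 189 holds -> n = 187 * 2 + 5 = 379, s = 347 + 379 = 726.
Iteration 6: 379 < 189 fails; recursion stops.
Total rows emitted: 6.

6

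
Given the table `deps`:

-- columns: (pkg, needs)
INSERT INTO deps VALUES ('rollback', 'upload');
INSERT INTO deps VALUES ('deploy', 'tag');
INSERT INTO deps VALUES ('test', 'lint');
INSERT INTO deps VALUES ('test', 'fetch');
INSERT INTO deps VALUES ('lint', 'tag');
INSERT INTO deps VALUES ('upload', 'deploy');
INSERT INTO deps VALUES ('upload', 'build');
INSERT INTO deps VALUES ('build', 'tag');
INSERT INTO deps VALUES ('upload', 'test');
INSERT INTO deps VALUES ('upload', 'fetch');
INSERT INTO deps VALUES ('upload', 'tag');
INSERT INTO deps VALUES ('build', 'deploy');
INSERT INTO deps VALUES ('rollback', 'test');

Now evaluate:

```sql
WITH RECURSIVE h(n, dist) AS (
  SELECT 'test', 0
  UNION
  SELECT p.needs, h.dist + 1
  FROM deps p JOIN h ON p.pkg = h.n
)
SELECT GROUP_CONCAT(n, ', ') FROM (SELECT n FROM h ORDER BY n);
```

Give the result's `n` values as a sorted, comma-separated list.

fetch, lint, tag, test

Base: (test, dist=0).
Iteration 1: edges from {test} -> (fetch, dist=1), (lint, dist=1).
Iteration 2: edges from {fetch,lint} -> (tag, dist=2).
Iteration 3: no outgoing edges from {tag}; recursion stops.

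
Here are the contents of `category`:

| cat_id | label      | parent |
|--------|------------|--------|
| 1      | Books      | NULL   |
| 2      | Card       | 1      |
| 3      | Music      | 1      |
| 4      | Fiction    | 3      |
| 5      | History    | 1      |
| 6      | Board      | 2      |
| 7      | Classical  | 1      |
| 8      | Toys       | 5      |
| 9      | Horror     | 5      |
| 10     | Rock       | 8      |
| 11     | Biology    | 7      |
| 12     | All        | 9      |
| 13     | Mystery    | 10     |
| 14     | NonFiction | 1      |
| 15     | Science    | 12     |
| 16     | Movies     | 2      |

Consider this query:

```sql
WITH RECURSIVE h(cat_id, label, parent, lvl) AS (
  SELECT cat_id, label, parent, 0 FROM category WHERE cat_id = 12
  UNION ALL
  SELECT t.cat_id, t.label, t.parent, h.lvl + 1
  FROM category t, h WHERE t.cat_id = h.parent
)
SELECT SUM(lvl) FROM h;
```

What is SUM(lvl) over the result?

6

Base: cat_id=12 (All), parent=9, lvl 0.
Iteration 1: join on cat_id=9 -> Horror (id 9, parent=5, lvl 1).
Iteration 2: join on cat_id=5 -> History (id 5, parent=1, lvl 2).
Iteration 3: join on cat_id=1 -> Books (id 1, parent=NULL, lvl 3).
Iteration 4: parent is NULL; no match; recursion stops.
SUM(lvl) = 0 + 1 + 2 + 3 = 6.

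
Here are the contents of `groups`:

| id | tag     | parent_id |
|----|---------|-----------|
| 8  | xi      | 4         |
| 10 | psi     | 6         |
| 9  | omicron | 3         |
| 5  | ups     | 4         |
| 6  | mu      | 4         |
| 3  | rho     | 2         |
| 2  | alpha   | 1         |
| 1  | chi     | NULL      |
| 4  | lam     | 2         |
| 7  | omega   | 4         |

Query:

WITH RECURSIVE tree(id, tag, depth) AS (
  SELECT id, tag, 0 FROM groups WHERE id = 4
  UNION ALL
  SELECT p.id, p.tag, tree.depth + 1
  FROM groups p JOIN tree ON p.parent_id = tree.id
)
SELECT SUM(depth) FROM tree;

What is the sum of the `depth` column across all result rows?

Base: id=4 (lam) at depth 0.
Iteration 1: rows with parent_id in {4} -> ups (id 5, depth 1), mu (id 6, depth 1), omega (id 7, depth 1), xi (id 8, depth 1).
Iteration 2: rows with parent_id in {5,6,7,8} -> psi (id 10, depth 2).
Iteration 3: no rows with parent_id in {10}; recursion stops.
SUM(depth) = 0 + 1 + 1 + 1 + 1 + 2 = 6.

6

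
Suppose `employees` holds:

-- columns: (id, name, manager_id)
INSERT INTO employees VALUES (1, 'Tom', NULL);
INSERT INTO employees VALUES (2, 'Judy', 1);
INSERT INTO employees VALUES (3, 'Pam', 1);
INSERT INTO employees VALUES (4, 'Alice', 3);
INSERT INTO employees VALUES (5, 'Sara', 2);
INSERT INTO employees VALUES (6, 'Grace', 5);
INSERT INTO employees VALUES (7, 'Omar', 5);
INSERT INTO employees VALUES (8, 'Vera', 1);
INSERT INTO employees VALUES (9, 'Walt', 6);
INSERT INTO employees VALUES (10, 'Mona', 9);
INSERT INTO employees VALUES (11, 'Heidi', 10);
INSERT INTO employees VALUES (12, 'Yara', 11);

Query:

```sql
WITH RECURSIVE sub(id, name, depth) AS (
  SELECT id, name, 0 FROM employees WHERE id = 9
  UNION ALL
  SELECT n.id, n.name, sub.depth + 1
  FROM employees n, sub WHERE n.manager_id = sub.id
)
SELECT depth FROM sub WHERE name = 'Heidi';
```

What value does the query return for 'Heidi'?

2

Base: id=9 (Walt) at depth 0.
Iteration 1: rows with manager_id in {9} -> Mona (id 10, depth 1).
Iteration 2: rows with manager_id in {10} -> Heidi (id 11, depth 2).
Iteration 3: rows with manager_id in {11} -> Yara (id 12, depth 3).
Iteration 4: no rows with manager_id in {12}; recursion stops.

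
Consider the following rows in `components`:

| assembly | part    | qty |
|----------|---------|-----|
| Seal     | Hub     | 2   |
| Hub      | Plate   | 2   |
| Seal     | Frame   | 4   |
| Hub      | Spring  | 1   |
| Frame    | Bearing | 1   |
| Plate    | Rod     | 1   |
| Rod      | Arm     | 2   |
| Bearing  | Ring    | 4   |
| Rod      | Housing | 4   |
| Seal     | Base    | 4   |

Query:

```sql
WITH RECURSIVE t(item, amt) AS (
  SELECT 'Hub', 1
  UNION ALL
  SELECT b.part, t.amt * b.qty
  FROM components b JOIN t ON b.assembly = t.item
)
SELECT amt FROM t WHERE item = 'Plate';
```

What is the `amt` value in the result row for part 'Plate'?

2

Base: (Hub, amt=1).
Iteration 1: components of {Hub} -> Plate = 1*2 = 2, Spring = 1*1 = 1.
Iteration 2: components of {Plate,Spring} -> Rod = 2*1 = 2.
Iteration 3: components of {Rod} -> Arm = 2*2 = 4, Housing = 2*4 = 8.
Iteration 4: no further components; recursion stops.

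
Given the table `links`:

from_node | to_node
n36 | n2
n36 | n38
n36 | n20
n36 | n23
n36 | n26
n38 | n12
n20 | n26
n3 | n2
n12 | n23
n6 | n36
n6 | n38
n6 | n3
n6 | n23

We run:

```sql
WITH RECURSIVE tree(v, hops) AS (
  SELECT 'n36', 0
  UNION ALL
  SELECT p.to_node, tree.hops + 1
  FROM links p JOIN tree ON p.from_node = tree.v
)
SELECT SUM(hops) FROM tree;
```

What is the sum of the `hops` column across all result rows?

Base: (n36, hops=0).
Iteration 1: edges from {n36} -> (n2, hops=1), (n20, hops=1), (n23, hops=1), (n26, hops=1), (n38, hops=1).
Iteration 2: edges from {n2,n20,n23,n26,n38} -> (n12, hops=2), (n26, hops=2).
Iteration 3: edges from {n12,n26} -> (n23, hops=3).
Iteration 4: no outgoing edges from {n23}; recursion stops.
SUM(hops) = 0 + 1 + 1 + 1 + 1 + 1 + 2 + 2 + 3 = 12.

12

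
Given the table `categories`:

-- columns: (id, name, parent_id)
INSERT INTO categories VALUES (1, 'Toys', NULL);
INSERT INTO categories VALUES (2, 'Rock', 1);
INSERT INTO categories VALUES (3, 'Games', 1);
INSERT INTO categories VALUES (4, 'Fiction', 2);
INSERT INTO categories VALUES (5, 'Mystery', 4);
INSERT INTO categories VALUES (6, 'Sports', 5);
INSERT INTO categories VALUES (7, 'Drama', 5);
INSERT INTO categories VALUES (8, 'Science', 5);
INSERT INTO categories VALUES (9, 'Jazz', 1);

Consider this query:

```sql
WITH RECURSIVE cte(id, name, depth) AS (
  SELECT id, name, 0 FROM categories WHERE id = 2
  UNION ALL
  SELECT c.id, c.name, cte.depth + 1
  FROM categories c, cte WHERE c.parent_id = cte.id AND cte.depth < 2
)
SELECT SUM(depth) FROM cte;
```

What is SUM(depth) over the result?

3

Base: id=2 (Rock) at depth 0.
Iteration 1: rows with parent_id in {2} -> Fiction (id 4, depth 1).
Iteration 2: rows with parent_id in {4} -> Mystery (id 5, depth 2).
Iteration 3: depth < 2 fails for all current rows; recursion stops.
SUM(depth) = 0 + 1 + 2 = 3.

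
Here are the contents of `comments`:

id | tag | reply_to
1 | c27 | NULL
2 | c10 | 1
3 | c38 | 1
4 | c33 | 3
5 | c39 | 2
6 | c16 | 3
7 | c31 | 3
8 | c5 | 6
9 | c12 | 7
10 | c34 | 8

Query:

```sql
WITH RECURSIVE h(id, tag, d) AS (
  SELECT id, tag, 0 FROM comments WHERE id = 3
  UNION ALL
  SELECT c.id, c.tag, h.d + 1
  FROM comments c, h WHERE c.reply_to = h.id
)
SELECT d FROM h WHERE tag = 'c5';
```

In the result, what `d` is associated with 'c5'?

2

Base: id=3 (c38) at d 0.
Iteration 1: rows with reply_to in {3} -> c33 (id 4, d 1), c16 (id 6, d 1), c31 (id 7, d 1).
Iteration 2: rows with reply_to in {4,6,7} -> c5 (id 8, d 2), c12 (id 9, d 2).
Iteration 3: rows with reply_to in {8,9} -> c34 (id 10, d 3).
Iteration 4: no rows with reply_to in {10}; recursion stops.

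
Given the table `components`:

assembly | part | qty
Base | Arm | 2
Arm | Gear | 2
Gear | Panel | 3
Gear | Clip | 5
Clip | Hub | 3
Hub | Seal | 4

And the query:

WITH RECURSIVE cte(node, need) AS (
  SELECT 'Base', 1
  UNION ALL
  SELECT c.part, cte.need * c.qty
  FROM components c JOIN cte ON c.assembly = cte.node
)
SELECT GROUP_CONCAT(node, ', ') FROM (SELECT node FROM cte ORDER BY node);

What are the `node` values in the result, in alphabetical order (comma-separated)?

Base: (Base, need=1).
Iteration 1: components of {Base} -> Arm = 1*2 = 2.
Iteration 2: components of {Arm} -> Gear = 2*2 = 4.
Iteration 3: components of {Gear} -> Clip = 4*5 = 20, Panel = 4*3 = 12.
Iteration 4: components of {Clip,Panel} -> Hub = 20*3 = 60.
Iteration 5: components of {Hub} -> Seal = 60*4 = 240.
Iteration 6: no further components; recursion stops.

Arm, Base, Clip, Gear, Hub, Panel, Seal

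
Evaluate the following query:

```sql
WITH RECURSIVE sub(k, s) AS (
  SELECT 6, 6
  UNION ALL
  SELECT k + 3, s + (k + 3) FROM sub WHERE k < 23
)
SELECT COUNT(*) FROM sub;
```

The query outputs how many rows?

Base: k=6, s=6.
Iteration 1: 6 < 23 holds -> k = 6 + 3 = 9, s = 6 + 9 = 15.
Iteration 2: 9 < 23 holds -> k = 9 + 3 = 12, s = 15 + 12 = 27.
Iteration 3: 12 < 23 holds -> k = 12 + 3 = 15, s = 27 + 15 = 42.
Iteration 4: 15 < 23 holds -> k = 15 + 3 = 18, s = 42 + 18 = 60.
Iteration 5: 18 < 23 holds -> k = 18 + 3 = 21, s = 60 + 21 = 81.
Iteration 6: 21 < 23 holds -> k = 21 + 3 = 24, s = 81 + 24 = 105.
Iteration 7: 24 < 23 fails; recursion stops.
Total rows emitted: 7.

7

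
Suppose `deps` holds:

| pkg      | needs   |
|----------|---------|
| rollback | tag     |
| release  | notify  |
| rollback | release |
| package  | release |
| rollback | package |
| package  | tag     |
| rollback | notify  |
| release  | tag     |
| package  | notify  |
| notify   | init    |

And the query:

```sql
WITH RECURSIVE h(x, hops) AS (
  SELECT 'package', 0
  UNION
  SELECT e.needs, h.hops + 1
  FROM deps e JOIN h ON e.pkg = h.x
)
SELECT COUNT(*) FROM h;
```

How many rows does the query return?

8

Base: (package, hops=0).
Iteration 1: edges from {package} -> (notify, hops=1), (release, hops=1), (tag, hops=1).
Iteration 2: edges from {notify,release,tag} -> (init, hops=2), (notify, hops=2), (tag, hops=2).
Iteration 3: edges from {init,notify,tag} -> (init, hops=3).
Iteration 4: no outgoing edges from {init}; recursion stops.
Total rows emitted: 8.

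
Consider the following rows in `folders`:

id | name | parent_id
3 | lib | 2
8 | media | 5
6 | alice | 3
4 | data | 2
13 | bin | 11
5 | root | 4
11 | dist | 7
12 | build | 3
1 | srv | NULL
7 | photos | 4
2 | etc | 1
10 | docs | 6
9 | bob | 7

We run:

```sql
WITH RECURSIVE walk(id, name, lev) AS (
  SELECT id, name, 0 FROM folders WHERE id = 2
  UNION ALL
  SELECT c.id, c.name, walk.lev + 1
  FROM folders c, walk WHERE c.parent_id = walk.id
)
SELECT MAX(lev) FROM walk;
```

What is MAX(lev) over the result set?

4

Base: id=2 (etc) at lev 0.
Iteration 1: rows with parent_id in {2} -> lib (id 3, lev 1), data (id 4, lev 1).
Iteration 2: rows with parent_id in {3,4} -> root (id 5, lev 2), alice (id 6, lev 2), photos (id 7, lev 2), build (id 12, lev 2).
Iteration 3: rows with parent_id in {5,6,7,12} -> media (id 8, lev 3), bob (id 9, lev 3), docs (id 10, lev 3), dist (id 11, lev 3).
Iteration 4: rows with parent_id in {8,9,10,11} -> bin (id 13, lev 4).
Iteration 5: no rows with parent_id in {13}; recursion stops.
lev values: 0, 1, 1, 2, 2, 2, 2, 3, 3, 3, 3, 4; the maximum is 4.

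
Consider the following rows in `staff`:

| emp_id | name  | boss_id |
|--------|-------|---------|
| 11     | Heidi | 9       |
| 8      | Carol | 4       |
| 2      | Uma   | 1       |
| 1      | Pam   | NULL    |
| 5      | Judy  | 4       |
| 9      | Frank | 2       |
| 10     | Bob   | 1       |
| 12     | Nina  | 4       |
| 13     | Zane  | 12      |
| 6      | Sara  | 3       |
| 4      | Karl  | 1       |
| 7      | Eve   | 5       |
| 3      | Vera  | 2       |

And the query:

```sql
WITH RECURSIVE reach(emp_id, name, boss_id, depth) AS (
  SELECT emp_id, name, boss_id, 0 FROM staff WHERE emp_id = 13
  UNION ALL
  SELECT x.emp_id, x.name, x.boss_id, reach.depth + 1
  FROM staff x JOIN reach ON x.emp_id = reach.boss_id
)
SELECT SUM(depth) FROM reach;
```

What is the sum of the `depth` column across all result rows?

Base: emp_id=13 (Zane), boss_id=12, depth 0.
Iteration 1: join on emp_id=12 -> Nina (id 12, boss_id=4, depth 1).
Iteration 2: join on emp_id=4 -> Karl (id 4, boss_id=1, depth 2).
Iteration 3: join on emp_id=1 -> Pam (id 1, boss_id=NULL, depth 3).
Iteration 4: boss_id is NULL; no match; recursion stops.
SUM(depth) = 0 + 1 + 2 + 3 = 6.

6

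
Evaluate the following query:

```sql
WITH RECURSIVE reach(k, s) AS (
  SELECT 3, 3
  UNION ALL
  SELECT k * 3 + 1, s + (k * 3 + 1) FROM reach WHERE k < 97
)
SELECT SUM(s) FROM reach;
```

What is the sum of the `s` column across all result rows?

619

Base: k=3, s=3.
Iteration 1: 3 < 97 holds -> k = 3 * 3 + 1 = 10, s = 3 + 10 = 13.
Iteration 2: 10 < 97 holds -> k = 10 * 3 + 1 = 31, s = 13 + 31 = 44.
Iteration 3: 31 < 97 holds -> k = 31 * 3 + 1 = 94, s = 44 + 94 = 138.
Iteration 4: 94 < 97 holds -> k = 94 * 3 + 1 = 283, s = 138 + 283 = 421.
Iteration 5: 283 < 97 fails; recursion stops.
SUM(s) = 3 + 13 + 44 + 138 + 421 = 619.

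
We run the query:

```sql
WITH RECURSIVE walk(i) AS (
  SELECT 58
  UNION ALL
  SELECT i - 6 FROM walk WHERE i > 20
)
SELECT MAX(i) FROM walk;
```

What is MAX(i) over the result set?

Base: i=58.
Iteration 1: 58 > 20 holds -> i = 58 - 6 = 52.
Iteration 2: 52 > 20 holds -> i = 52 - 6 = 46.
Iteration 3: 46 > 20 holds -> i = 46 - 6 = 40.
Iteration 4: 40 > 20 holds -> i = 40 - 6 = 34.
Iteration 5: 34 > 20 holds -> i = 34 - 6 = 28.
Iteration 6: 28 > 20 holds -> i = 28 - 6 = 22.
Iteration 7: 22 > 20 holds -> i = 22 - 6 = 16.
Iteration 8: 16 > 20 fails; recursion stops.
i values: 58, 52, 46, 40, 34, 28, 22, 16; the maximum is 58.

58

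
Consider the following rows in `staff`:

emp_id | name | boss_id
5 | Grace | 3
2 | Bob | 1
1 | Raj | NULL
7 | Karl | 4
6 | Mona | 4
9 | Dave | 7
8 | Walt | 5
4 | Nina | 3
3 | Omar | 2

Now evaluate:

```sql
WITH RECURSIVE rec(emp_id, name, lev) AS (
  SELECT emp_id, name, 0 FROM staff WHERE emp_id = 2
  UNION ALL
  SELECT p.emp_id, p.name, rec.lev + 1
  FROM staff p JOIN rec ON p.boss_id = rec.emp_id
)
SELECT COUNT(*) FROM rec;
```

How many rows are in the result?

8

Base: emp_id=2 (Bob) at lev 0.
Iteration 1: rows with boss_id in {2} -> Omar (id 3, lev 1).
Iteration 2: rows with boss_id in {3} -> Nina (id 4, lev 2), Grace (id 5, lev 2).
Iteration 3: rows with boss_id in {4,5} -> Mona (id 6, lev 3), Karl (id 7, lev 3), Walt (id 8, lev 3).
Iteration 4: rows with boss_id in {6,7,8} -> Dave (id 9, lev 4).
Iteration 5: no rows with boss_id in {9}; recursion stops.
Total rows emitted: 8.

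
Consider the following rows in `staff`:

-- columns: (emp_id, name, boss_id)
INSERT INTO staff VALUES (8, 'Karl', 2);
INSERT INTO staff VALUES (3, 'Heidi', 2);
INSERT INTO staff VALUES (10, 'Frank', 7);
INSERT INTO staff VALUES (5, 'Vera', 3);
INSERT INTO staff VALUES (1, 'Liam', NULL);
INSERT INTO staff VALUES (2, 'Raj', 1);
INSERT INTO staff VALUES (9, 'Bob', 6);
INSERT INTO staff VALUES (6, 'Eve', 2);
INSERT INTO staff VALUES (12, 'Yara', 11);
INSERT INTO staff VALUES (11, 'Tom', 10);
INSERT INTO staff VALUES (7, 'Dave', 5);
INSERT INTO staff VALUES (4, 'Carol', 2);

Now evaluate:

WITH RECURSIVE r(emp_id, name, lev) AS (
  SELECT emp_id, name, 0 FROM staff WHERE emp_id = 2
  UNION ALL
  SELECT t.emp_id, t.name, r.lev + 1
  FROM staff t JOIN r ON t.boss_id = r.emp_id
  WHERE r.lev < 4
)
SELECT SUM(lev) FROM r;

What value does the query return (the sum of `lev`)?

15

Base: emp_id=2 (Raj) at lev 0.
Iteration 1: rows with boss_id in {2} -> Heidi (id 3, lev 1), Carol (id 4, lev 1), Eve (id 6, lev 1), Karl (id 8, lev 1).
Iteration 2: rows with boss_id in {3,4,6,8} -> Vera (id 5, lev 2), Bob (id 9, lev 2).
Iteration 3: rows with boss_id in {5,9} -> Dave (id 7, lev 3).
Iteration 4: rows with boss_id in {7} -> Frank (id 10, lev 4).
Iteration 5: lev < 4 fails for all current rows; recursion stops.
SUM(lev) = 0 + 1 + 1 + 1 + 1 + 2 + 2 + 3 + 4 = 15.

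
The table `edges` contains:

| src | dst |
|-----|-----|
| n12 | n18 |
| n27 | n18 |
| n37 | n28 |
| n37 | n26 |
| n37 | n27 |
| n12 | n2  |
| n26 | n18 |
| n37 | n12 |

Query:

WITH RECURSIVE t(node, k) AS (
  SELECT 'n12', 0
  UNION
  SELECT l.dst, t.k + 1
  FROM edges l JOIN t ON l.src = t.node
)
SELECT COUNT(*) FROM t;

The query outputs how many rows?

Base: (n12, k=0).
Iteration 1: edges from {n12} -> (n18, k=1), (n2, k=1).
Iteration 2: no outgoing edges from {n18,n2}; recursion stops.
Total rows emitted: 3.

3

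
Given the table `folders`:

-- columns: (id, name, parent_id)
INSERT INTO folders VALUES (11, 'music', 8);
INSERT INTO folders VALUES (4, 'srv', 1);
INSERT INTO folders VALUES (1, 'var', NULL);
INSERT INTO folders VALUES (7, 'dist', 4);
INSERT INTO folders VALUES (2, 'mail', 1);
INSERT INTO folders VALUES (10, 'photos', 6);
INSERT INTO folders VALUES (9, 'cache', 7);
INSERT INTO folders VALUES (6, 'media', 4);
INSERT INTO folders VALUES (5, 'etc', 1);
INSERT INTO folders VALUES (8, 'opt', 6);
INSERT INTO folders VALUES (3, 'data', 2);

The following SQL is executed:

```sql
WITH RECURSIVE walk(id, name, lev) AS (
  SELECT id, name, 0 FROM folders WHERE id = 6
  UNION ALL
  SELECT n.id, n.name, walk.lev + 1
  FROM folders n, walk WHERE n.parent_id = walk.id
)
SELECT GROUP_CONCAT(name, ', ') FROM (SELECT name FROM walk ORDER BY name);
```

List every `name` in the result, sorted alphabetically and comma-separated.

media, music, opt, photos

Base: id=6 (media) at lev 0.
Iteration 1: rows with parent_id in {6} -> opt (id 8, lev 1), photos (id 10, lev 1).
Iteration 2: rows with parent_id in {8,10} -> music (id 11, lev 2).
Iteration 3: no rows with parent_id in {11}; recursion stops.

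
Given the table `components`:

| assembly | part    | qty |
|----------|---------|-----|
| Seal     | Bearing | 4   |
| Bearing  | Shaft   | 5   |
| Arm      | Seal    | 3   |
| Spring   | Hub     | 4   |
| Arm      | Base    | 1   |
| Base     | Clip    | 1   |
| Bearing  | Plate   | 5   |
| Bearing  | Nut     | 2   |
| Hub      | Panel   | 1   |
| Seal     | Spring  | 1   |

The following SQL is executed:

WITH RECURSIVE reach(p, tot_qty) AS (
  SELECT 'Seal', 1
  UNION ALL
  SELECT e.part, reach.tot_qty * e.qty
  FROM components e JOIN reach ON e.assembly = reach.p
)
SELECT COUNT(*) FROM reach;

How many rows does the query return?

Base: (Seal, tot_qty=1).
Iteration 1: components of {Seal} -> Bearing = 1*4 = 4, Spring = 1*1 = 1.
Iteration 2: components of {Bearing,Spring} -> Hub = 1*4 = 4, Nut = 4*2 = 8, Plate = 4*5 = 20, Shaft = 4*5 = 20.
Iteration 3: components of {Hub,Nut,Plate,Shaft} -> Panel = 4*1 = 4.
Iteration 4: no further components; recursion stops.
Total rows emitted: 8.

8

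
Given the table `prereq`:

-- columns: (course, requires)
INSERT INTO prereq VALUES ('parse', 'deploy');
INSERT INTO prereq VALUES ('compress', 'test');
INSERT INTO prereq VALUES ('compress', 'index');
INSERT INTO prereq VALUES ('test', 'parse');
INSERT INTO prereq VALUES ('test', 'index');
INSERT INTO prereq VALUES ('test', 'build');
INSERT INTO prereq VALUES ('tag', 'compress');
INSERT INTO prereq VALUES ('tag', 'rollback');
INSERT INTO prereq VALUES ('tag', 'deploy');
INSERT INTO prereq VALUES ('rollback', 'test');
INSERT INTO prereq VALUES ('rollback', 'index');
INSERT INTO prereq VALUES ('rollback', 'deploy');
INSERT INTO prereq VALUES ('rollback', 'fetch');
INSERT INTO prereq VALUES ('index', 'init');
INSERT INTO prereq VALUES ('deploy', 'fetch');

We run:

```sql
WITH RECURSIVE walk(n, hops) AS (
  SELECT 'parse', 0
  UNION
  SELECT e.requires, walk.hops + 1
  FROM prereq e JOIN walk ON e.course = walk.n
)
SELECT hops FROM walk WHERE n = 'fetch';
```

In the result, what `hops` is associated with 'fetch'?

2

Base: (parse, hops=0).
Iteration 1: edges from {parse} -> (deploy, hops=1).
Iteration 2: edges from {deploy} -> (fetch, hops=2).
Iteration 3: no outgoing edges from {fetch}; recursion stops.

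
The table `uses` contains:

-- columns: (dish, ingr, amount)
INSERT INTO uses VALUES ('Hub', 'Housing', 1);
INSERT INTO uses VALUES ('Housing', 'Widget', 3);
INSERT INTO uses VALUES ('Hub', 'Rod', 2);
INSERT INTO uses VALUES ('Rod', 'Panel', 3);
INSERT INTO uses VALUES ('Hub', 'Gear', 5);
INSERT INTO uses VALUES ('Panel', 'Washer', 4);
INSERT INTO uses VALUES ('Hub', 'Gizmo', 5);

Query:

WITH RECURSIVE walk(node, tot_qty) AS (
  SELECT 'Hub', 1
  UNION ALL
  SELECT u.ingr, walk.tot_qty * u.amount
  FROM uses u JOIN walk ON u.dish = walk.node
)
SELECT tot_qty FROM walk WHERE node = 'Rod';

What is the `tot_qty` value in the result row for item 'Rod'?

Base: (Hub, tot_qty=1).
Iteration 1: components of {Hub} -> Gear = 1*5 = 5, Gizmo = 1*5 = 5, Housing = 1*1 = 1, Rod = 1*2 = 2.
Iteration 2: components of {Gear,Gizmo,Housing,Rod} -> Panel = 2*3 = 6, Widget = 1*3 = 3.
Iteration 3: components of {Panel,Widget} -> Washer = 6*4 = 24.
Iteration 4: no further components; recursion stops.

2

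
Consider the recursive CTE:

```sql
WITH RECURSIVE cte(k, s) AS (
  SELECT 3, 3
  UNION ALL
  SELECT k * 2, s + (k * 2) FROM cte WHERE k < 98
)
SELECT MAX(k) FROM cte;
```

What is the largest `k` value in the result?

192

Base: k=3, s=3.
Iteration 1: 3 < 98 holds -> k = 3 * 2 = 6, s = 3 + 6 = 9.
Iteration 2: 6 < 98 holds -> k = 6 * 2 = 12, s = 9 + 12 = 21.
Iteration 3: 12 < 98 holds -> k = 12 * 2 = 24, s = 21 + 24 = 45.
Iteration 4: 24 < 98 holds -> k = 24 * 2 = 48, s = 45 + 48 = 93.
Iteration 5: 48 < 98 holds -> k = 48 * 2 = 96, s = 93 + 96 = 189.
Iteration 6: 96 < 98 holds -> k = 96 * 2 = 192, s = 189 + 192 = 381.
Iteration 7: 192 < 98 fails; recursion stops.
k values: 3, 6, 12, 24, 48, 96, 192; the maximum is 192.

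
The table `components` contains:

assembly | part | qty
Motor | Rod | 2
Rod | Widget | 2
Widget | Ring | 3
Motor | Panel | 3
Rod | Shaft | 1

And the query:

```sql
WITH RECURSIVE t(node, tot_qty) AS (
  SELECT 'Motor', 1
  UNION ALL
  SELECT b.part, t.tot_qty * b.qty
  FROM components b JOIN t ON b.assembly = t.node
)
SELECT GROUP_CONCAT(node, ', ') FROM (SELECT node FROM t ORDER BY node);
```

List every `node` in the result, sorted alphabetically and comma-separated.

Base: (Motor, tot_qty=1).
Iteration 1: components of {Motor} -> Panel = 1*3 = 3, Rod = 1*2 = 2.
Iteration 2: components of {Panel,Rod} -> Shaft = 2*1 = 2, Widget = 2*2 = 4.
Iteration 3: components of {Shaft,Widget} -> Ring = 4*3 = 12.
Iteration 4: no further components; recursion stops.

Motor, Panel, Ring, Rod, Shaft, Widget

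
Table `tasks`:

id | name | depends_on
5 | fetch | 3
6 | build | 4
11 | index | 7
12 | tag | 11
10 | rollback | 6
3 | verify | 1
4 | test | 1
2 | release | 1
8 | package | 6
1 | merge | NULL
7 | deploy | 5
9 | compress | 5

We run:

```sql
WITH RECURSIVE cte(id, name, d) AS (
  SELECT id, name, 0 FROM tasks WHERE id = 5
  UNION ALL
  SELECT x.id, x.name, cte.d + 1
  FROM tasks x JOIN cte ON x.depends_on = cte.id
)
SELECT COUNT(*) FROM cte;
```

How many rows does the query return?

Base: id=5 (fetch) at d 0.
Iteration 1: rows with depends_on in {5} -> deploy (id 7, d 1), compress (id 9, d 1).
Iteration 2: rows with depends_on in {7,9} -> index (id 11, d 2).
Iteration 3: rows with depends_on in {11} -> tag (id 12, d 3).
Iteration 4: no rows with depends_on in {12}; recursion stops.
Total rows emitted: 5.

5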